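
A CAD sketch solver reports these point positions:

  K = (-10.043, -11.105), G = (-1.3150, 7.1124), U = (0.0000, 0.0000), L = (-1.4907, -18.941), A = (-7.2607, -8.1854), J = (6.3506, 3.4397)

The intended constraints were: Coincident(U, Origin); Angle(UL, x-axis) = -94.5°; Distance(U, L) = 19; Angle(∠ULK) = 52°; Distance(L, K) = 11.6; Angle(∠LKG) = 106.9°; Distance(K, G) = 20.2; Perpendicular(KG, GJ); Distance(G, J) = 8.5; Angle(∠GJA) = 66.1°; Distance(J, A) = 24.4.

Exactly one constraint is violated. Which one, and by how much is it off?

Distance(J, A) = 24.4 — off by 6.50.

U = (0.00, 0.00) ✓; UL at -94.50° ✓; |UL| = 19.00 ✓; ∠ULK = 52.00° ✓; |LK| = 11.60 ✓; ∠LKG = 106.9° ✓; |KG| = 20.20 ✓; ∠(KG, GJ) = 90.00° ✓; |GJ| = 8.500 ✓; ∠GJA = 66.10° ✓; |JA| = 17.90 ✗.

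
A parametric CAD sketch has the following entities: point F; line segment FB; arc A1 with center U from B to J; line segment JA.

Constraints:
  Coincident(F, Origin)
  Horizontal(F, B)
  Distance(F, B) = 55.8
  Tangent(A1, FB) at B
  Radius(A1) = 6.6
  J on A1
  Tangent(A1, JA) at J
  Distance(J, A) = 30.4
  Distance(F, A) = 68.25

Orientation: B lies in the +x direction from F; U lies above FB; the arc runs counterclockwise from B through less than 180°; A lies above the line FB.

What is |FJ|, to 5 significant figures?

62.778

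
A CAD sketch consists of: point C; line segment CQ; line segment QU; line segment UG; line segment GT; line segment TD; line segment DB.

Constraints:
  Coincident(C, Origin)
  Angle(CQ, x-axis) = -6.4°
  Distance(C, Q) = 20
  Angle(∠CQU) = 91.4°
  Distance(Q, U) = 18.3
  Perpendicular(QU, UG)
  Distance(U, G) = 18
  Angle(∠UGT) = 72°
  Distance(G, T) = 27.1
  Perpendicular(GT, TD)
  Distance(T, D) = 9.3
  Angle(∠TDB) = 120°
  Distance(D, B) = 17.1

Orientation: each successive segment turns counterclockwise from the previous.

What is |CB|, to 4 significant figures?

26.03

C is at the origin; CQ runs at -6.4° with length 20.0, so Q = (19.88, -2.229). ∠CQU = 91.4° gives QU at 82.20° from the x-axis; with |QU| = 18.3, U = (22.36, 15.90). QU is perpendicular to UG, so UG runs at 172.2°; with |UG| = 18.0, G = (4.525, 18.34). ∠UGT = 72.0° gives GT at -79.80° from the x-axis; with |GT| = 27.1, T = (9.324, -8.328). GT is perpendicular to TD, so TD runs at 10.20°; with |TD| = 9.3, D = (18.48, -6.681). ∠TDB = 120.0° gives DB at 70.20° from the x-axis; with |DB| = 17.1, B = (24.27, 9.408). Then |CB| = |B − C| = 26.03.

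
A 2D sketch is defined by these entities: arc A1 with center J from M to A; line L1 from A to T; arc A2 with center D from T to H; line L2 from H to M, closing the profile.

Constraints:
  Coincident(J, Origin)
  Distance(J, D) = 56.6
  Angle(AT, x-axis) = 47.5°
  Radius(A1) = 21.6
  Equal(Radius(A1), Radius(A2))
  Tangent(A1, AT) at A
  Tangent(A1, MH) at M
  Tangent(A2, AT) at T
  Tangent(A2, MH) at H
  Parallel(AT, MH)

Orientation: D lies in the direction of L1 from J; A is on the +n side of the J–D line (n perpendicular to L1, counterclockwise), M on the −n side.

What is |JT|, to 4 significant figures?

60.58

Tangency of A1 to both parallel lines with radius 21.6 puts A and M at J ± 21.6·n: A = (-15.93, 14.59), M = (15.93, -14.59). Equal radii place T and H the same way about D: T = D + 21.6·n = (22.31, 56.32), H = D − 21.6·n = (54.16, 27.14). Then |JT| = |T − J| = 60.58.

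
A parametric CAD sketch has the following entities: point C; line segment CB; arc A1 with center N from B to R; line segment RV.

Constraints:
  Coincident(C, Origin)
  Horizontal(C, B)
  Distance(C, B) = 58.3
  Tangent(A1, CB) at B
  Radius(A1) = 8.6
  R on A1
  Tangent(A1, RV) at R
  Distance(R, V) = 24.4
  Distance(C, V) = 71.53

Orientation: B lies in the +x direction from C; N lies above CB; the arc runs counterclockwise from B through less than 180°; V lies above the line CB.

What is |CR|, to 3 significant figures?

67.5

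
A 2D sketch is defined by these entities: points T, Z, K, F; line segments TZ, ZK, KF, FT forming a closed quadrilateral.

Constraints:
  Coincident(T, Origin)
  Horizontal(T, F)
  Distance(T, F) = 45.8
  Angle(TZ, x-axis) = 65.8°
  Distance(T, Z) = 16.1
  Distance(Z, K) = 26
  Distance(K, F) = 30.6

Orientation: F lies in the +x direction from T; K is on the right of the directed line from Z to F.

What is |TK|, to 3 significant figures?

19.1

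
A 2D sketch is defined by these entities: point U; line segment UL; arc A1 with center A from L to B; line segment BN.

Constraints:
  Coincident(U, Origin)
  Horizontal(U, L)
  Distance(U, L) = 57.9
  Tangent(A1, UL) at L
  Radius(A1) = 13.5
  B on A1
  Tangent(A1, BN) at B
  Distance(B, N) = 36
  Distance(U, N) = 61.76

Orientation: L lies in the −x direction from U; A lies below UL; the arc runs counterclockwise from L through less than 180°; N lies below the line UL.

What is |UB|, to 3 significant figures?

70.8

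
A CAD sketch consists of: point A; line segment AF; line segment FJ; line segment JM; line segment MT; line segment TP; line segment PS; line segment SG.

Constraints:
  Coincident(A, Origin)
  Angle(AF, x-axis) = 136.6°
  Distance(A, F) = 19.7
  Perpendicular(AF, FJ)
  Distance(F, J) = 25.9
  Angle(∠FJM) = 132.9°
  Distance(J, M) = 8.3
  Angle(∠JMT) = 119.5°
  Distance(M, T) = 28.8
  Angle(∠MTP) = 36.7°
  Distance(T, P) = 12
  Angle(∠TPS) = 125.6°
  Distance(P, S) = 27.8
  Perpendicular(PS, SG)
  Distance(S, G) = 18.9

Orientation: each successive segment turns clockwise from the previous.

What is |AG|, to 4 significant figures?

51.25

A is at the origin; AF runs at 136.6° with length 19.7, so F = (-14.31, 13.54). The perpendicularity gives FJ at right angles to AF, so FJ runs at 46.60°; with |FJ| = 25.9, J = (3.482, 32.35). ∠FJM = 132.9° gives JM at -0.5000° from the x-axis; with |JM| = 8.3, M = (11.78, 32.28). ∠JMT = 119.5° gives MT at -61.00° from the x-axis; with |MT| = 28.8, T = (25.74, 7.092). ∠MTP = 36.7° gives TP at 155.7° from the x-axis; with |TP| = 12.0, P = (14.81, 12.03). ∠TPS = 125.6° gives PS at 101.3° from the x-axis; with |PS| = 27.8, S = (9.360, 39.29). PS ⟂ SG, so SG runs at 11.30°; with |SG| = 18.9, G = (27.89, 43.00). Then |AG| = |G − A| = 51.25.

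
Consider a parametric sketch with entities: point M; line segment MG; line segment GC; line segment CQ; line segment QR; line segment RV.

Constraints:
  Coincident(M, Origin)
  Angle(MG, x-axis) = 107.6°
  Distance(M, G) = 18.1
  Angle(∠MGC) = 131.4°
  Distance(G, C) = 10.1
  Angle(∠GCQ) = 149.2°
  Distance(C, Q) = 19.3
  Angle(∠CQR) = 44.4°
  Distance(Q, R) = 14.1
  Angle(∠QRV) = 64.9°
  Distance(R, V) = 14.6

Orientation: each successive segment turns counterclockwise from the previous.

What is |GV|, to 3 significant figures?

15.9

M is at the origin; MG runs at 107.6° with length 18.1, so G = (-5.47, 17.3). ∠MGC = 131.4° gives GC at 156° from the x-axis; with |GC| = 10.1, C = (-14.7, 21.3). ∠GCQ = 149.2° gives CQ at -173° from the x-axis; with |CQ| = 19.3, Q = (-33.9, 19.0). ∠CQR = 44.4° gives QR at -37.4° from the x-axis; with |QR| = 14.1, R = (-22.7, 10.4). ∠QRV = 64.9° gives RV at 77.7° from the x-axis; with |RV| = 14.6, V = (-19.6, 24.7). Then |GV| = |V − G| = 15.9.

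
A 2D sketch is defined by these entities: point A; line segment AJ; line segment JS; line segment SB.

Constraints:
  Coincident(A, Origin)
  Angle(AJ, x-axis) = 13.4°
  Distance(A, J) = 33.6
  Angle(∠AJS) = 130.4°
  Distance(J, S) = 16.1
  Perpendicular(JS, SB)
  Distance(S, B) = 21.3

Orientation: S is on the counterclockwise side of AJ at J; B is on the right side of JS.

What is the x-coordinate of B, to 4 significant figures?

58.97

A is at the origin; AJ runs at 13.4° with length 33.6, so J = 33.6·(cos 13.4°, sin 13.4°) = (32.69, 7.787). ∠AJS = 130.4°, so JS runs at 13.4° + (180° − 130.4°) = 63.00° from the x-axis; with |JS| = 16.1, S = J + 16.1·(cos 63.00°, sin 63.00°) = (39.99, 22.13). JS ⟂ SB; with |SB| = 21.3 on the right of JS, B = S + 21.3·(0.8910, -0.4540) = (58.97, 12.46). So B.x = 58.97.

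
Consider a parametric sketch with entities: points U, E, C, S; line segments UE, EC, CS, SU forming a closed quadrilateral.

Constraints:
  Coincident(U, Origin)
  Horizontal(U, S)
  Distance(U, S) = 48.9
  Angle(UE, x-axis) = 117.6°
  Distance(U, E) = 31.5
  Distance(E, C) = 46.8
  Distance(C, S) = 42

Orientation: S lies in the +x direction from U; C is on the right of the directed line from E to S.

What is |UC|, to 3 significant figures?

15.4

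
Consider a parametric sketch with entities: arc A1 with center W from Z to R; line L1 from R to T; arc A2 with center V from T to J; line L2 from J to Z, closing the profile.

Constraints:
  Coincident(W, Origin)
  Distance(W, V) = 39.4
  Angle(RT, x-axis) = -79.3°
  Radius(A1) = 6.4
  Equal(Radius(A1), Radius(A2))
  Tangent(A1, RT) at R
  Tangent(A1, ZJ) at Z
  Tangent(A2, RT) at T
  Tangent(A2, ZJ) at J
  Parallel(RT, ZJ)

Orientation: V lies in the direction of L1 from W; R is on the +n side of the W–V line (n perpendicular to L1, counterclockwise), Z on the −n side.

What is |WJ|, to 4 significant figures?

39.92

The slot axis is L1's direction at -79.3°, so u = (cos -79.3°, sin -79.3°) = (0.1857, -0.9826) and n = (−sin -79.3°, cos -79.3°) = (0.9826, 0.1857). W is at the origin and V lies 39.4 along u from W, so V = 39.4·u = (7.315, -38.71). Tangency of A1 to both parallel lines with radius 6.4 puts R and Z at W ± 6.4·n: R = (6.289, 1.188), Z = (-6.289, -1.188). Equal radii place T and J the same way about V: T = V + 6.4·n = (13.60, -37.53), J = V − 6.4·n = (1.027, -39.90). Then |WJ| = |J − W| = 39.92.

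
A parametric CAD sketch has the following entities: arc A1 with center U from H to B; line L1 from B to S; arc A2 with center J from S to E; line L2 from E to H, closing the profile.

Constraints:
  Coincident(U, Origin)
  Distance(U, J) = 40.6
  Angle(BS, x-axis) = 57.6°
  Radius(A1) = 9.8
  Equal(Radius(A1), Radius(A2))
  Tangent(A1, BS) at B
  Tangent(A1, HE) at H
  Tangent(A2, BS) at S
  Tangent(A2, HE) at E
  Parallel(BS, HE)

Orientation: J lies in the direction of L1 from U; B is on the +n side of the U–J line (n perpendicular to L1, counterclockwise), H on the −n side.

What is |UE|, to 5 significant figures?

41.766

Tangency of A1 to both parallel lines with radius 9.8 puts B and H at U ± 9.8·n: B = (-8.2744, 5.2511), H = (8.2744, -5.2511). Equal radii place S and E the same way about J: S = J + 9.8·n = (13.480, 39.531), E = J − 9.8·n = (30.029, 29.029). Then |UE| = |E − U| = 41.766.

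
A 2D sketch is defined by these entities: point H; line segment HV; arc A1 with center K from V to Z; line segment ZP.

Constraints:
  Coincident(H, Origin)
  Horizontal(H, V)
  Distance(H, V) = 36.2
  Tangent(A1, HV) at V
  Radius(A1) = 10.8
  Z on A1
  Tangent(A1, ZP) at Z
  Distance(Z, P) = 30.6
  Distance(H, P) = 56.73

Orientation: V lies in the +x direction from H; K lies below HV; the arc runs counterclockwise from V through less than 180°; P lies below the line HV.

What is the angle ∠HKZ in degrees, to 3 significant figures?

37.0°

Checks: |KZ| = 10.80 ✓; ∠(KZ, ZP) = 90.00° ✓; |ZP| = 30.60 ✓; |HP| = 56.73 ✓.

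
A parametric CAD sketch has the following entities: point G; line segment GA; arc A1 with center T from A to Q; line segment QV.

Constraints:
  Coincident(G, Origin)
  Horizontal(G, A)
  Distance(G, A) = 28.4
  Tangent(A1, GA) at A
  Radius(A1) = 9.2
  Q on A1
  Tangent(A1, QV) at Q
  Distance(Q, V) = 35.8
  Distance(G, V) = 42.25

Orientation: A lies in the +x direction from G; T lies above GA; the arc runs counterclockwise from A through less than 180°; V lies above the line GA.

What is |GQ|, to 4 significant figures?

38.29

Checks: |TQ| = 9.200 ✓; ∠(TQ, QV) = 90.00° ✓; |QV| = 35.80 ✓; |GV| = 42.25 ✓.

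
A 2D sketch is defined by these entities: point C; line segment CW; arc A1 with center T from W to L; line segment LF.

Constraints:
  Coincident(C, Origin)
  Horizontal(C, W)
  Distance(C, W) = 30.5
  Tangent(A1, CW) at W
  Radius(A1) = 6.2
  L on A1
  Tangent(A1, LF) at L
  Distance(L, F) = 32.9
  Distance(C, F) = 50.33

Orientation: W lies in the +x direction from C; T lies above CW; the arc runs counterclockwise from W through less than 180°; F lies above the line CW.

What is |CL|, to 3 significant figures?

37.3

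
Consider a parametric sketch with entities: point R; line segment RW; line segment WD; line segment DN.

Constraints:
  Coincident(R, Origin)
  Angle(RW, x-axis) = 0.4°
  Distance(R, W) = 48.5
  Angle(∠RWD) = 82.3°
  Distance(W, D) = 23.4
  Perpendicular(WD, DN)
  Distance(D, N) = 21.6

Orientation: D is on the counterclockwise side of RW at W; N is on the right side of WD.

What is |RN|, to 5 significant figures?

71.684

R is at the origin; RW runs at 0.4° with length 48.5, so W = 48.5·(cos 0.4°, sin 0.4°) = (48.499, 0.33859). ∠RWD = 82.3°, so WD runs at 0.4° + (180° − 82.3°) = 98.100° from the x-axis; with |WD| = 23.4, D = W + 23.4·(cos 98.100°, sin 98.100°) = (45.202, 23.505). WD ⟂ DN; with |DN| = 21.6 on the right of WD, N = D + 21.6·(0.99002, 0.14090) = (66.586, 26.549). Then |RN| = |N − R| = 71.684.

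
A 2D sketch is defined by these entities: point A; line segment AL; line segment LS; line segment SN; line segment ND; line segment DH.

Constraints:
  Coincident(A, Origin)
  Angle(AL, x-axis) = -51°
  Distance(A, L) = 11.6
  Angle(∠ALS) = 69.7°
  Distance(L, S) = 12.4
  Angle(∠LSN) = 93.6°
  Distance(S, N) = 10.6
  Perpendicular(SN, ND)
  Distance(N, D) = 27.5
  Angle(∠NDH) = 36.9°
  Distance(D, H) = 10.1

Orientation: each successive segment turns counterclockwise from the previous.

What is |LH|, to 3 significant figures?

8.83

The perpendicularity gives ND at right angles to SN, so ND runs at -124°; with |ND| = 27.5, D = (-10.6, -15.1). ∠NDH = 36.9° gives DH at 18.8° from the x-axis; with |DH| = 10.1, H = (-1.06, -11.8). Then |LH| = |H − L| = 8.83.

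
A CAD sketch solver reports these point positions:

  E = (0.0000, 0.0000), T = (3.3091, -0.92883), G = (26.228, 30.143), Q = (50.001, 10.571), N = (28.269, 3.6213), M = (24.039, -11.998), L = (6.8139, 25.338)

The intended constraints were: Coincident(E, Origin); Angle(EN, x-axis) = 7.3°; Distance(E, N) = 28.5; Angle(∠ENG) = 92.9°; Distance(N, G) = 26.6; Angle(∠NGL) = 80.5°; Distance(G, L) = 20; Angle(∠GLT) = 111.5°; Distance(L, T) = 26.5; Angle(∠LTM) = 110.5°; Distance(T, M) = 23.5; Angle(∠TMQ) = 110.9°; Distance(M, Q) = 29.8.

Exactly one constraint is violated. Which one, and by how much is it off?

Distance(M, Q) = 29.8 — off by 4.60.

E = (0.00, 0.00) ✓; EN at 7.300° ✓; |EN| = 28.50 ✓; ∠ENG = 92.90° ✓; |NG| = 26.60 ✓; ∠NGL = 80.50° ✓; |GL| = 20.00 ✓; ∠GLT = 111.5° ✓; |LT| = 26.50 ✓; ∠LTM = 110.5° ✓; |TM| = 23.50 ✓; ∠TMQ = 110.9° ✓; |MQ| = 34.40 ✗.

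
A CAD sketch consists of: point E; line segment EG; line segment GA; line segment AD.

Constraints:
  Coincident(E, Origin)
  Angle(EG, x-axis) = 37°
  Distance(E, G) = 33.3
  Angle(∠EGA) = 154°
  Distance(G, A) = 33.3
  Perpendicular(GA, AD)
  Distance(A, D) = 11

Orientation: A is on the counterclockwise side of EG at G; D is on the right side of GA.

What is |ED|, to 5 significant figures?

68.215

E is at the origin; EG runs at 37.0° with length 33.3, so G = 33.3·(cos 37.0°, sin 37.0°) = (26.595, 20.040). ∠EGA = 154.0°, so GA runs at 37.0° + (180° − 154.0°) = 63.000° from the x-axis; with |GA| = 33.3, A = G + 33.3·(cos 63.000°, sin 63.000°) = (41.712, 49.711). GA is perpendicular to AD; with |AD| = 11.0 on the right of GA, D = A + 11.0·(0.89101, -0.45399) = (51.514, 44.717). Then |ED| = |D − E| = 68.215.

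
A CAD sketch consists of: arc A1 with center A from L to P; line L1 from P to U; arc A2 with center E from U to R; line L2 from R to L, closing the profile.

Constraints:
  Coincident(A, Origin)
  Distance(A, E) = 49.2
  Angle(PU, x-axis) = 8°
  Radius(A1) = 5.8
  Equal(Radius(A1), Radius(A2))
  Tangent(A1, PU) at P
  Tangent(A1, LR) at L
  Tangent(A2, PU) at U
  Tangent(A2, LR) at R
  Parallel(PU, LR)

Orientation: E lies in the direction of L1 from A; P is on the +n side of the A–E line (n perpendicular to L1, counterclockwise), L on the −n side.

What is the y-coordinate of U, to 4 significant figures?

12.59

Tangency of A1 to both parallel lines with radius 5.8 puts P and L at A ± 5.8·n: P = (-0.8072, 5.744), L = (0.8072, -5.744). Equal radii place U and R the same way about E: U = E + 5.8·n = (47.91, 12.59), R = E − 5.8·n = (49.53, 1.104). So U.y = 12.59.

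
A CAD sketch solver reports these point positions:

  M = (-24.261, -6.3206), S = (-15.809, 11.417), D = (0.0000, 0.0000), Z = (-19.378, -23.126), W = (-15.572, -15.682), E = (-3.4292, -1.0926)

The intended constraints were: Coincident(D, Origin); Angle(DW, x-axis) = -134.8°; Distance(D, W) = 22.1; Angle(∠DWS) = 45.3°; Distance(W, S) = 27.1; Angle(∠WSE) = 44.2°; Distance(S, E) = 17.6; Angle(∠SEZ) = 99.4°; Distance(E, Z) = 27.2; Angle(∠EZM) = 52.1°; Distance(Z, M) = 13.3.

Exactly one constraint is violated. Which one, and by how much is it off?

Distance(Z, M) = 13.3 — off by 4.20.

D = (0.00, 0.00) ✓; DW at -134.8° ✓; |DW| = 22.10 ✓; ∠DWS = 45.30° ✓; |WS| = 27.10 ✓; ∠WSE = 44.20° ✓; |SE| = 17.60 ✓; ∠SEZ = 99.40° ✓; |EZ| = 27.20 ✓; ∠EZM = 52.10° ✓; |ZM| = 17.50 ✗.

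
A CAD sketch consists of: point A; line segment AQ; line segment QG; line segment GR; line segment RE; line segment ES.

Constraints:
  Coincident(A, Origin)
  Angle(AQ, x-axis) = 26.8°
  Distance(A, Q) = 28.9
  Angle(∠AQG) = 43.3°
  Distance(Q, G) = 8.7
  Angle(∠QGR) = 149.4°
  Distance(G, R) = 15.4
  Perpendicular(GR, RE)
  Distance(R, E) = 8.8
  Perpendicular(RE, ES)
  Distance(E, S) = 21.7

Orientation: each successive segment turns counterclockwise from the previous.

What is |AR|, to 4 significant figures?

12.02

A is at the origin; AQ runs at 26.8° with length 28.9, so Q = (25.80, 13.03). ∠AQG = 43.3° gives QG at 163.5° from the x-axis; with |QG| = 8.7, G = (17.45, 15.50). ∠QGR = 149.4° gives GR at -165.9° from the x-axis; with |GR| = 15.4, R = (2.518, 11.75). Then |AR| = |R − A| = 12.02.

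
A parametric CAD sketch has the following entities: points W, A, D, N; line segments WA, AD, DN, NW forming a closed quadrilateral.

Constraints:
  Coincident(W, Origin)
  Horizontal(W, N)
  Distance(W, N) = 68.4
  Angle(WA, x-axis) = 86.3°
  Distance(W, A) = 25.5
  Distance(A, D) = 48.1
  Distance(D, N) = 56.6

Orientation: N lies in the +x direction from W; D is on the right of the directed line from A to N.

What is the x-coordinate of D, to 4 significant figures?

15.67

W is at the origin; W and N share the same y with |WN| = 68.4 and N in +x, so N = (68.4, 0). WA runs at 86.3° with |WA| = 25.5, so A = (1.646, 25.45). D is determined by |AD| = 48.1 and |DN| = 56.6 together: it lies at the intersection of circle(A, 48.1) and circle(N, 56.6). With |AN| = 71.44, the foot of the radical line on AN is 29.49 from A and the perpendicular offset is √(48.1² − 29.49²) = 38.00. Taking the right-of-AN solution: D = (15.67, -20.56).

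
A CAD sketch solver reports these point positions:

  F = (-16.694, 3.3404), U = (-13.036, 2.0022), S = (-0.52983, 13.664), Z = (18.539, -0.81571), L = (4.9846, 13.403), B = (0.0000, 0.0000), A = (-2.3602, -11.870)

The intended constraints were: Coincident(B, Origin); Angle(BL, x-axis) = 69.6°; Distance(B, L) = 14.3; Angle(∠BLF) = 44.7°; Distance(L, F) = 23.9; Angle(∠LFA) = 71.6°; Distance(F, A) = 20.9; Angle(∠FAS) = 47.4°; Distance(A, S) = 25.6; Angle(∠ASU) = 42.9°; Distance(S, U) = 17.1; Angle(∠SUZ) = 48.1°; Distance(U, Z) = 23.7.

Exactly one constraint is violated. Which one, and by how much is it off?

Distance(U, Z) = 23.7 — off by 8.00.

B = (0.00, 0.00) ✓; BL at 69.60° ✓; |BL| = 14.30 ✓; ∠BLF = 44.70° ✓; |LF| = 23.90 ✓; ∠LFA = 71.60° ✓; |FA| = 20.90 ✓; ∠FAS = 47.40° ✓; |AS| = 25.60 ✓; ∠ASU = 42.90° ✓; |SU| = 17.10 ✓; ∠SUZ = 48.10° ✓; |UZ| = 31.70 ✗.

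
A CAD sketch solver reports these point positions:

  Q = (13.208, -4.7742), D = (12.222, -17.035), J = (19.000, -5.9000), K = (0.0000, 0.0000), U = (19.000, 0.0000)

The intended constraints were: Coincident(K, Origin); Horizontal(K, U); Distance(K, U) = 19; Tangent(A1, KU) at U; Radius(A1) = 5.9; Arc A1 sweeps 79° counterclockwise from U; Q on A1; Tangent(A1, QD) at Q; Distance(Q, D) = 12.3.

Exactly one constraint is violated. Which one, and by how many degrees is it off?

Tangent(A1, QD) at Q — off by 6.40°.

K = (0.00, 0.00) ✓; K.y = 0.00, U.y = 0.00 ✓; |KU| = 19.00 ✓; ∠(JU, UK) = 90.00° ✓; |JU| = 5.900 ✓; bearing(J→Q) − bearing(J→U) = 79.00° ✓; |JQ| = 5.900 ✓; ∠(JQ, QD) = 83.60° ✗; |QD| = 12.30 ✓.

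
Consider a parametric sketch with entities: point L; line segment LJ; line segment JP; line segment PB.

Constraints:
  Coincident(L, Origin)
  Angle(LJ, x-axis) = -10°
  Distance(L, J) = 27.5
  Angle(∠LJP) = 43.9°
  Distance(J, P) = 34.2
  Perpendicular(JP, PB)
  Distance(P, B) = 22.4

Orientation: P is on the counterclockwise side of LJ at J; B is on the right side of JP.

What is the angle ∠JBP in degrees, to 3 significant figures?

56.8°

∠LJP = 43.9°, so JP runs at -10.0° + (180° − 43.9°) = 126° from the x-axis; with |JP| = 34.2, P = J + 34.2·(cos 126°, sin 126°) = (6.93, 22.9). JP ⟂ PB; with |PB| = 22.4 on the right of JP, B = P + 22.4·(0.808, 0.589) = (25.0, 36.1). Then cos ∠JBP = BJ·BP / (|BJ||BP|), giving 56.8°.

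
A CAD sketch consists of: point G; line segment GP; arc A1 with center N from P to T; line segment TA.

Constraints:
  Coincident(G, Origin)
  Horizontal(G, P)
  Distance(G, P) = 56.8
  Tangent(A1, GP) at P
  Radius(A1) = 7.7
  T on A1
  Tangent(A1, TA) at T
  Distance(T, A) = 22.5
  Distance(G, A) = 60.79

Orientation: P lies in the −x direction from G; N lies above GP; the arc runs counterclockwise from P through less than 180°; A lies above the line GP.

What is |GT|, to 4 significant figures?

49.95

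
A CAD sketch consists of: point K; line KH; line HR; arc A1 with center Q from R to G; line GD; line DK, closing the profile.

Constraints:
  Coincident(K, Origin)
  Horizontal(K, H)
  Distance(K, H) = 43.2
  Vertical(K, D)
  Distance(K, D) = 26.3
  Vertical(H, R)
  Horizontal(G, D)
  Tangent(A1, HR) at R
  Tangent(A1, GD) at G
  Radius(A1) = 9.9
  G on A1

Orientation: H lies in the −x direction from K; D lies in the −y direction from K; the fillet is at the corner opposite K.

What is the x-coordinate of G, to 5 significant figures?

-33.300

K is at the origin; KH is horizontal with |KH| = 43.2 and H on the −x side, so H = (-43.200, 0.0000). KD is vertical with |KD| = 26.3 and D on the −y side, so D = (0.0000, -26.300). The virtual corner opposite K is at (-43.200, -26.300). A1 meets HR tangentially, so QR is at right angles to HR and since A1 is tangent to GD there, QG ⟂ GD, with radius 9.9, so the center Q sits 9.9 in from both sides at Q = (-33.300, -16.400). That places the tangent points at R = (-43.200, -16.400) on HR and G = (-33.300, -26.300) on GD. So G.x = -33.300.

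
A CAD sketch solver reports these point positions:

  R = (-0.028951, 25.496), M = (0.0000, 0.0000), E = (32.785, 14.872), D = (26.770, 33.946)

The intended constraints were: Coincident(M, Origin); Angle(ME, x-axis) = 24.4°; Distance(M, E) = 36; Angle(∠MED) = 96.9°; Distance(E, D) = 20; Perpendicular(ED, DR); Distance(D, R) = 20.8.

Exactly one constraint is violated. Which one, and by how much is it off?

Distance(D, R) = 20.8 — off by 7.30.

M = (0.00, 0.00) ✓; ME at 24.40° ✓; |ME| = 36.00 ✓; ∠MED = 96.90° ✓; |ED| = 20.00 ✓; ∠(ED, DR) = 90.00° ✓; |DR| = 28.10 ✗.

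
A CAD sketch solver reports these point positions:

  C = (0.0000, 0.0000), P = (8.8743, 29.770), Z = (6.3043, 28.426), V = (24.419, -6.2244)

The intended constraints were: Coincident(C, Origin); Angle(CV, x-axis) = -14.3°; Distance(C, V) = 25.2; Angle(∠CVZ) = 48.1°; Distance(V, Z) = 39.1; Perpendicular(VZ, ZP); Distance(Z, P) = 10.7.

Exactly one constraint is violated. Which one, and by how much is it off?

Distance(Z, P) = 10.7 — off by 7.80.

C = (0.00, 0.00) ✓; CV at -14.30° ✓; |CV| = 25.20 ✓; ∠CVZ = 48.10° ✓; |VZ| = 39.10 ✓; ∠(VZ, ZP) = 89.99° ✓; |ZP| = 2.900 ✗.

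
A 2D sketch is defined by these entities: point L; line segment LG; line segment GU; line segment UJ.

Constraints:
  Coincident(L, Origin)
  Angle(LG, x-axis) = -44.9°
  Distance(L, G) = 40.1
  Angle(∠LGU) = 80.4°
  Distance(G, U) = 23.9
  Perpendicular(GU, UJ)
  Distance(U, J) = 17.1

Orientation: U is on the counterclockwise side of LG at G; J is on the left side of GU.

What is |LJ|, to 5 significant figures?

28.280

∠LGU = 80.4°, so GU runs at -44.9° + (180° − 80.4°) = 54.700° from the x-axis; with |GU| = 23.9, U = G + 23.9·(cos 54.700°, sin 54.700°) = (42.215, -8.7998). GU ⟂ UJ; with |UJ| = 17.1 on the left of GU, J = U + 17.1·(-0.81614, 0.57786) = (28.259, 1.0816). Then |LJ| = |J − L| = 28.280.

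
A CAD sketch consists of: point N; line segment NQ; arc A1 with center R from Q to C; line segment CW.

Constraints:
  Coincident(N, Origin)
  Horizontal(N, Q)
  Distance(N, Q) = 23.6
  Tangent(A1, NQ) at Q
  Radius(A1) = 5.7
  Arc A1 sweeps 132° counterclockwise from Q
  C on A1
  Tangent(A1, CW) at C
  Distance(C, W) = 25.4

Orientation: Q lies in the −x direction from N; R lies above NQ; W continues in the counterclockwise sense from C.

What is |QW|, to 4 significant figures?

31.13

On A1, Q sits at bearing -90° from R; a 132° counterclockwise sweep puts C at bearing 42°, so C = R + 5.7·(cos 42°, sin 42°) = (-19.36, 9.514). The tangent condition forces RC to be normal to CW, so CW runs along (−sin 42°, cos 42°); with |CW| = 25.4, W = (-36.36, 28.39). Then |QW| = |W − Q| = 31.13.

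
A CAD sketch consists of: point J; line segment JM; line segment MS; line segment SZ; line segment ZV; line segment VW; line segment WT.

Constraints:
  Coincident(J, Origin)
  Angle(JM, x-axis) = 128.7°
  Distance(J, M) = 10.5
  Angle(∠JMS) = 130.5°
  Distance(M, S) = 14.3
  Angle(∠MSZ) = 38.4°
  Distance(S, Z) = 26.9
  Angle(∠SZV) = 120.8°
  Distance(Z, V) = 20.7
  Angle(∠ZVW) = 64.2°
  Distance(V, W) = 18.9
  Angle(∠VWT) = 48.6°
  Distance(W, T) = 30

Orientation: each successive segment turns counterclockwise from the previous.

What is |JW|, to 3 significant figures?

12.9

∠SZV = 120.8° gives ZV at 19.0° from the x-axis; with |ZV| = 20.7, V = (19.3, -1.98). ∠ZVW = 64.2° gives VW at 135° from the x-axis; with |VW| = 18.9, W = (5.94, 11.4). Then |JW| = |W − J| = 12.9.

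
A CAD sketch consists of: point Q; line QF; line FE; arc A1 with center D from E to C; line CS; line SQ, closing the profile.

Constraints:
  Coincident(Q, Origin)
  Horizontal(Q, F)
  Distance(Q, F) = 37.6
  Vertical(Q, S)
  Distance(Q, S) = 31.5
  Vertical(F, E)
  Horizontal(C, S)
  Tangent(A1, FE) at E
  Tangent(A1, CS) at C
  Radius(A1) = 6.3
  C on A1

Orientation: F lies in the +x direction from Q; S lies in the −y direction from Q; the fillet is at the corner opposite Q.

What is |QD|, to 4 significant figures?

40.18

Q and S share the same x with |QS| = 31.5 and S on the −y side, so S = (0.000, -31.50). The virtual corner opposite Q is at (37.60, -31.50). A1 meets FE tangentially, so DE is at right angles to FE and tangency of A1 to CS means the radius DC is perpendicular to CS, with radius 6.3, so the center D sits 6.3 in from both sides at D = (31.30, -25.20). Then |QD| = |D − Q| = 40.18.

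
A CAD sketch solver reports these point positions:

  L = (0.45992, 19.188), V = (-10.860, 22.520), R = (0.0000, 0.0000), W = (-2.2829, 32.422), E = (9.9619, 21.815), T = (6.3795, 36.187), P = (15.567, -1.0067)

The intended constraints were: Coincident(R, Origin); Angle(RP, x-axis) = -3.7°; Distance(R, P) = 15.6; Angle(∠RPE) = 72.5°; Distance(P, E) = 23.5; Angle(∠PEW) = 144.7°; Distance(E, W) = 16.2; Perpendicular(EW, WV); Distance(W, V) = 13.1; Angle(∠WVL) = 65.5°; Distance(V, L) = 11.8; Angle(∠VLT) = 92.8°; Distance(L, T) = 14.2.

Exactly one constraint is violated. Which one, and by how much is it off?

Distance(L, T) = 14.2 — off by 3.80.

R = (0.00, 0.00) ✓; RP at -3.700° ✓; |RP| = 15.60 ✓; ∠RPE = 72.50° ✓; |PE| = 23.50 ✓; ∠PEW = 144.7° ✓; |EW| = 16.20 ✓; ∠(EW, WV) = 90.00° ✓; |WV| = 13.10 ✓; ∠WVL = 65.50° ✓; |VL| = 11.80 ✓; ∠VLT = 92.80° ✓; |LT| = 18.00 ✗.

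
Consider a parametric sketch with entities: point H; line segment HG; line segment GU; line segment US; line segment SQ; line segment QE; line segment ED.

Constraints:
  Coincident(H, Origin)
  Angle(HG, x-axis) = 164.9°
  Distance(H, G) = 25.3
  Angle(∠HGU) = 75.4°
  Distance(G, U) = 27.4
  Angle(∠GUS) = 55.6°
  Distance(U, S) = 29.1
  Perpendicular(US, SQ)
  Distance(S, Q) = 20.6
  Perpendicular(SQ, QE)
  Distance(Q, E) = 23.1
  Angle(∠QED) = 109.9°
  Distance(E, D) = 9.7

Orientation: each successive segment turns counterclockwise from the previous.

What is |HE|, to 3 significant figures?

31.2

US ⟂ SQ, so SQ runs at 124°; with |SQ| = 20.6, Q = (-12.0, 12.5). The perpendicularity gives QE at right angles to SQ, so QE runs at -146°; with |QE| = 23.1, E = (-31.2, -0.363). Then |HE| = |E − H| = 31.2.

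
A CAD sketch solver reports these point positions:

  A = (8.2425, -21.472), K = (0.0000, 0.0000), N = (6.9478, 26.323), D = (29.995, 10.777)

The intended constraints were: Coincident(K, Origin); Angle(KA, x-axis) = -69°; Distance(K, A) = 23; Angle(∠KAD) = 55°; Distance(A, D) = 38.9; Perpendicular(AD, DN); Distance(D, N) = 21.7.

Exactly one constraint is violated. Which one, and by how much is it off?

Distance(D, N) = 21.7 — off by 6.10.

K = (0.00, 0.00) ✓; KA at -69.00° ✓; |KA| = 23.00 ✓; ∠KAD = 55.00° ✓; |AD| = 38.90 ✓; ∠(AD, DN) = 90.00° ✓; |DN| = 27.80 ✗.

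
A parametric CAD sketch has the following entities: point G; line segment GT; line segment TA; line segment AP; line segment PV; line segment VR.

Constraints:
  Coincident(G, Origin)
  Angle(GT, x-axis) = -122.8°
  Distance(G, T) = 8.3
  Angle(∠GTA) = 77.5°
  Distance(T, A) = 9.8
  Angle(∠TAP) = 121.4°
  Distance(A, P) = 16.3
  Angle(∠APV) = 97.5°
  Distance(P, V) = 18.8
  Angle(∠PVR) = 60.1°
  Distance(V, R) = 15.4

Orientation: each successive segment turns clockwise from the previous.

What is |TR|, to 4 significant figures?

10.58

G is at the origin; GT runs at -122.8° with length 8.3, so T = (-4.496, -6.977). ∠GTA = 77.5° gives TA at 134.7° from the x-axis; with |TA| = 9.8, A = (-11.39, -0.01087). ∠TAP = 121.4° gives AP at 76.10° from the x-axis; with |AP| = 16.3, P = (-7.474, 15.81). ∠APV = 97.5° gives PV at -6.400° from the x-axis; with |PV| = 18.8, V = (11.21, 13.72). ∠PVR = 60.1° gives VR at -126.3° from the x-axis; with |VR| = 15.4, R = (2.092, 1.305). Then |TR| = |R − T| = 10.58.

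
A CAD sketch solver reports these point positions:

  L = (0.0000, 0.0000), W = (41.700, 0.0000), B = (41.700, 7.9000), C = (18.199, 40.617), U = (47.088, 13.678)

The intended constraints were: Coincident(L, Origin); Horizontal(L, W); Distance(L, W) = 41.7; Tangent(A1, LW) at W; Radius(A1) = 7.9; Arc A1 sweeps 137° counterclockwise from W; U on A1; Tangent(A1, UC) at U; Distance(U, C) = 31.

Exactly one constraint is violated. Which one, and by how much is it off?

Distance(U, C) = 31 — off by 8.50.

L = (0.00, 0.00) ✓; L.y = 0.00, W.y = 0.00 ✓; |LW| = 41.70 ✓; ∠(BW, WL) = 90.00° ✓; |BW| = 7.900 ✓; bearing(B→U) − bearing(B→W) = 137.0° ✓; |BU| = 7.900 ✓; ∠(BU, UC) = 90.00° ✓; |UC| = 39.50 ✗.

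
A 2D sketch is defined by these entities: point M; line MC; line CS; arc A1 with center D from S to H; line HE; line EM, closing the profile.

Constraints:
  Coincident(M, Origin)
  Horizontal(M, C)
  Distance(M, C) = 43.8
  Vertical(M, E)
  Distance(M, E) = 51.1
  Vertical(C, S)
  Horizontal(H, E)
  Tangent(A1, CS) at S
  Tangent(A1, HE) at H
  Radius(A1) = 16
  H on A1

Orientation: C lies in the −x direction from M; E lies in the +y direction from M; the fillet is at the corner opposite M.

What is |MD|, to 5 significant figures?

44.776

M is at the origin; M and C share the same y with |MC| = 43.8 and C on the −x side, so C = (-43.800, 0.0000). ME is vertical with |ME| = 51.1 and E on the +y side, so E = (0.0000, 51.100). The virtual corner opposite M is at (-43.800, 51.100). Since A1 is tangent to CS there, DS ⟂ CS and tangency of A1 to HE means the radius DH is perpendicular to HE, with radius 16.0, so the center D sits 16.0 in from both sides at D = (-27.800, 35.100). Then |MD| = |D − M| = 44.776.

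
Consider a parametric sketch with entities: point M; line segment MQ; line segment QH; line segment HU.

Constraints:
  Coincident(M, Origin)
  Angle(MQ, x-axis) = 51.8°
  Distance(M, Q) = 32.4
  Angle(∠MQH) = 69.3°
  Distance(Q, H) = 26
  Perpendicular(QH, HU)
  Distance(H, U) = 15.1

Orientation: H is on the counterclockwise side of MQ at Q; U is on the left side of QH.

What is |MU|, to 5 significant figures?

21.046

M is at the origin; MQ runs at 51.8° with length 32.4, so Q = 32.4·(cos 51.8°, sin 51.8°) = (20.036, 25.462). ∠MQH = 69.3°, so QH runs at 51.8° + (180° − 69.3°) = 162.50° from the x-axis; with |QH| = 26.0, H = Q + 26.0·(cos 162.50°, sin 162.50°) = (-4.7602, 33.280). QH is perpendicular to HU; with |HU| = 15.1 on the left of QH, U = H + 15.1·(-0.30071, -0.95372) = (-9.3009, 18.879). Then |MU| = |U − M| = 21.046.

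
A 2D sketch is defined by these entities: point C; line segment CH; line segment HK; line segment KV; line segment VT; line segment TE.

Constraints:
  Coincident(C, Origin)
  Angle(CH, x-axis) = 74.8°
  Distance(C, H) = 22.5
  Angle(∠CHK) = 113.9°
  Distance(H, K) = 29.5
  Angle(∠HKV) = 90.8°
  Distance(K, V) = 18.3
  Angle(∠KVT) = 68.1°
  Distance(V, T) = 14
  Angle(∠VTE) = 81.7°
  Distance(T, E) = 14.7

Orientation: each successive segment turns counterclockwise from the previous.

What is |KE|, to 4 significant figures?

5.608

C is at the origin; CH runs at 74.8° with length 22.5, so H = (5.899, 21.71). ∠CHK = 113.9° gives HK at 140.9° from the x-axis; with |HK| = 29.5, K = (-16.99, 40.32). ∠HKV = 90.8° gives KV at -129.9° from the x-axis; with |KV| = 18.3, V = (-28.73, 26.28). ∠KVT = 68.1° gives VT at -18.00° from the x-axis; with |VT| = 14.0, T = (-15.42, 21.95). ∠VTE = 81.7° gives TE at 80.30° from the x-axis; with |TE| = 14.7, E = (-12.94, 36.44). Then |KE| = |E − K| = 5.608.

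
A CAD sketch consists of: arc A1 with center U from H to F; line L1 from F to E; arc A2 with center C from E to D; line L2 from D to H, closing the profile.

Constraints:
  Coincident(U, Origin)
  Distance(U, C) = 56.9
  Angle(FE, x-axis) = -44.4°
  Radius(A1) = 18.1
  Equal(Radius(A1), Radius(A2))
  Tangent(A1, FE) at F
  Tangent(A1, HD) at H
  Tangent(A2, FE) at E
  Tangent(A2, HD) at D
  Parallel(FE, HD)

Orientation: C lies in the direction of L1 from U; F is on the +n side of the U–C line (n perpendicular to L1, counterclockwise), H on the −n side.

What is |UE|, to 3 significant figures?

59.7

The slot axis is L1's direction at -44.4°, so u = (cos -44.4°, sin -44.4°) = (0.714, -0.700) and n = (−sin -44.4°, cos -44.4°) = (0.700, 0.714). U is at the origin and C lies 56.9 along u from U, so C = 56.9·u = (40.7, -39.8). Tangency of A1 to both parallel lines with radius 18.1 puts F and H at U ± 18.1·n: F = (12.7, 12.9), H = (-12.7, -12.9). Equal radii place E and D the same way about C: E = C + 18.1·n = (53.3, -26.9), D = C − 18.1·n = (28.0, -52.7). Then |UE| = |E − U| = 59.7.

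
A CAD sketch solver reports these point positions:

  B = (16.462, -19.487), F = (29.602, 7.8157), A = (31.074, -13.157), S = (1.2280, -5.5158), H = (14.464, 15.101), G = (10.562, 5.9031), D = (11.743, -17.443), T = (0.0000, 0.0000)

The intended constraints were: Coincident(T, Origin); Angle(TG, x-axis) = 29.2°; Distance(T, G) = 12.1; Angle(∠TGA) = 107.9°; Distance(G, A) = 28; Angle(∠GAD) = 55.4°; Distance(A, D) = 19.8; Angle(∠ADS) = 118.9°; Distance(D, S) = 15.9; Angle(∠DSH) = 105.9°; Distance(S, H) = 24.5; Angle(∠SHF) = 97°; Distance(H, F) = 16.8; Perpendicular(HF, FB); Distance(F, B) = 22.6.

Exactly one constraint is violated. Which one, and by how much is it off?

Distance(F, B) = 22.6 — off by 7.70.

T = (0.00, 0.00) ✓; TG at 29.20° ✓; |TG| = 12.10 ✓; ∠TGA = 107.9° ✓; |GA| = 28.00 ✓; ∠GAD = 55.40° ✓; |AD| = 19.80 ✓; ∠ADS = 118.9° ✓; |DS| = 15.90 ✓; ∠DSH = 105.9° ✓; |SH| = 24.50 ✓; ∠SHF = 97.00° ✓; |HF| = 16.80 ✓; ∠(HF, FB) = 90.00° ✓; |FB| = 30.30 ✗.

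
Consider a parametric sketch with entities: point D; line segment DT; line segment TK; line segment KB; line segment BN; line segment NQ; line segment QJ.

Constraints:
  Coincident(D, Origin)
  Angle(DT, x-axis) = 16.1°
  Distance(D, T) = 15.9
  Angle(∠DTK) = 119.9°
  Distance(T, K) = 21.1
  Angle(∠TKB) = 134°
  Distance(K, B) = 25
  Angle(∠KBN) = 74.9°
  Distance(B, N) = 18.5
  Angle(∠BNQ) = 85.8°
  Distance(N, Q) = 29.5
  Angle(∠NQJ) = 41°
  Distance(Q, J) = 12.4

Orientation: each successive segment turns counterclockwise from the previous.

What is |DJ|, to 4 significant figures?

30.40

D is at the origin; DT runs at 16.1° with length 15.9, so T = (15.28, 4.409). ∠DTK = 119.9° gives TK at 76.20° from the x-axis; with |TK| = 21.1, K = (20.31, 24.90). ∠TKB = 134.0° gives KB at 122.2° from the x-axis; with |KB| = 25.0, B = (6.988, 46.06). ∠KBN = 74.9° gives BN at -132.7° from the x-axis; with |BN| = 18.5, N = (-5.558, 32.46). ∠BNQ = 85.8° gives NQ at -38.50° from the x-axis; with |NQ| = 29.5, Q = (17.53, 14.09). ∠NQJ = 41.0° gives QJ at 100.5° from the x-axis; with |QJ| = 12.4, J = (15.27, 26.29). Then |DJ| = |J − D| = 30.40.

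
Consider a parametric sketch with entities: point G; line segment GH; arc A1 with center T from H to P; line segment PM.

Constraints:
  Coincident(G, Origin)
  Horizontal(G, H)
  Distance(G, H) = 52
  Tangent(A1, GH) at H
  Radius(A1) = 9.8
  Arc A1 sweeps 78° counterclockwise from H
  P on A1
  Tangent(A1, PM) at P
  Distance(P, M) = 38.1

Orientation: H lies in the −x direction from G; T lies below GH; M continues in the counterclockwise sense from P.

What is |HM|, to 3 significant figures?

48.3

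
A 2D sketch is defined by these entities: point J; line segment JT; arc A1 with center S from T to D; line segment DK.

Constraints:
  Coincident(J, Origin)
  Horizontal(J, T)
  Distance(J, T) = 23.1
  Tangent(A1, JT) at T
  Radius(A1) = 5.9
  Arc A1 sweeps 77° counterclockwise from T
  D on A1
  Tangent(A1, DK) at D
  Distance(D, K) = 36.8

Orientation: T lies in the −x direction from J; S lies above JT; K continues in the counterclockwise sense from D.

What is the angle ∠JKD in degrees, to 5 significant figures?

25.648°

On A1, T sits at bearing -90° from S; a 77° counterclockwise sweep puts D at bearing -13°, so D = S + 5.9·(cos -13°, sin -13°) = (-17.351, 4.5728). A1 meets DK tangentially, so SD is at right angles to DK, so DK runs along (−sin -13°, cos -13°); with |DK| = 36.8, K = (-9.0730, 40.430). Then cos ∠JKD = KJ·KD / (|KJ||KD|), giving 25.648°.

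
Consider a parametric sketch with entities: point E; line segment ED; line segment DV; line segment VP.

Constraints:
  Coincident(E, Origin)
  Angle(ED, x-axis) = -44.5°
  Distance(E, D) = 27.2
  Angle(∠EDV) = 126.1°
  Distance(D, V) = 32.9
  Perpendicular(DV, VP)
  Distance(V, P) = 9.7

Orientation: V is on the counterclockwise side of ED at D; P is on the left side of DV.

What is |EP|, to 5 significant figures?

50.443

∠EDV = 126.1°, so DV runs at -44.5° + (180° − 126.1°) = 9.4000° from the x-axis; with |DV| = 32.9, V = D + 32.9·(cos 9.4000°, sin 9.4000°) = (51.859, -13.691). DV is perpendicular to VP; with |VP| = 9.7 on the left of DV, P = V + 9.7·(-0.16333, 0.98657) = (50.274, -4.1216). Then |EP| = |P − E| = 50.443.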